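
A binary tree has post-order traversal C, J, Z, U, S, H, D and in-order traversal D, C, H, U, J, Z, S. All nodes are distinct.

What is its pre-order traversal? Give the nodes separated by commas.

D, H, C, S, U, Z, J

The last element of post-order is the root; it splits in-order into left and right subtrees.
Root D: left subtree has 0 nodes { }, right has 6 {C, H, U, J, Z, S}.
  Root H: left subtree has 1 node {C}, right has 4 {U, J, Z, S}.
    Root S: left subtree has 3 nodes {U, J, Z}, right has 0 { }.
      Root U: left subtree has 0 nodes { }, right has 2 {J, Z}.
        Root Z: left subtree has 1 node {J}, right has 0 { }.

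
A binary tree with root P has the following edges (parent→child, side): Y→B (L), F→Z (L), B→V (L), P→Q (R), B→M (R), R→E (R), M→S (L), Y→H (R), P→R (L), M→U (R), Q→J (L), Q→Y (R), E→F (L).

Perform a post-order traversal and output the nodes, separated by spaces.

Post-order visits the left subtree, then the right subtree, then the node.
At P: go left to R.
  At R: no left child.
  At R: go right to E.
    At E: go left to F.
      At F: go left to Z.
        Z is a leaf — visit Z.
      At F: no right child.
      Visit F.
    At E: no right child.
    Visit E.
  Visit R.
At P: go right to Q.
  At Q: go left to J.
    J is a leaf — visit J.
  At Q: go right to Y.
    At Y: go left to B.
      At B: go left to V.
        V is a leaf — visit V.
      At B: go right to M.
        At M: go left to S.
          S is a leaf — visit S.
        At M: go right to U.
          U is a leaf — visit U.
        Visit M.
      Visit B.
    At Y: go right to H.
      H is a leaf — visit H.
    Visit Y.
  Visit Q.
Visit P.

Z F E R J V S U M B H Y Q P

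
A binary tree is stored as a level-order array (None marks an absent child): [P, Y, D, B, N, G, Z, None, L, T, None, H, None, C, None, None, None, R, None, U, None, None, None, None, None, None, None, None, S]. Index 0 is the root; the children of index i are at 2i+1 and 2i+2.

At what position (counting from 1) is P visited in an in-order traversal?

8

In-order visits the left subtree, then the node, then the right subtree.
At P: go left to Y.
  At Y: go left to B.
    At B: no left child.
    Visit B.
    At B: go right to L.
      At L: go left to R.
        R is a leaf — visit R.
      Visit L.
      At L: no right child.
  Visit Y.
  At Y: go right to N.
    At N: go left to T.
      At T: go left to U.
        U is a leaf — visit U.
      Visit T.
      At T: no right child.
    Visit N.
    At N: no right child.
Visit P.
At P: go right to D.
  At D: go left to G.
    At G: go left to H.
      H is a leaf — visit H.
    Visit G.
    At G: no right child.
  Visit D.
  At D: go right to Z.
    At Z: go left to C.
      At C: no left child.
      Visit C.
      At C: go right to S.
        S is a leaf — visit S.
    Visit Z.
    At Z: no right child.
Full in-order sequence: B, R, L, Y, U, T, N, P, H, G, D, C, S, Z.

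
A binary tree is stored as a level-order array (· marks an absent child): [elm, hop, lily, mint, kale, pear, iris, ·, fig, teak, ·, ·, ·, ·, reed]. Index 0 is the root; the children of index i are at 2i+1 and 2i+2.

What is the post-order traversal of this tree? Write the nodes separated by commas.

Post-order visits the left subtree, then the right subtree, then the node.
At elm: go left to hop.
  At hop: go left to mint.
    At mint: no left child.
    At mint: go right to fig.
      fig is a leaf — visit fig.
    Visit mint.
  At hop: go right to kale.
    At kale: go left to teak.
      teak is a leaf — visit teak.
    At kale: no right child.
    Visit kale.
  Visit hop.
At elm: go right to lily.
  At lily: go left to pear.
    pear is a leaf — visit pear.
  At lily: go right to iris.
    At iris: no left child.
    At iris: go right to reed.
      reed is a leaf — visit reed.
    Visit iris.
  Visit lily.
Visit elm.

fig, mint, teak, kale, hop, pear, reed, iris, lily, elm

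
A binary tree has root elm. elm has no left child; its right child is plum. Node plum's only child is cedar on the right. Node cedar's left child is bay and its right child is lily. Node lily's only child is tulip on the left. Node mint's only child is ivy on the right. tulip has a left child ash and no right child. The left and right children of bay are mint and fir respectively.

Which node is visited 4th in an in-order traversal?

In-order visits the left subtree, then the node, then the right subtree.
At elm: no left child.
Visit elm.
At elm: go right to plum.
  At plum: no left child.
  Visit plum.
  At plum: go right to cedar.
    At cedar: go left to bay.
      At bay: go left to mint.
        At mint: no left child.
        Visit mint.
        At mint: go right to ivy.
          ivy is a leaf — visit ivy.
      Visit bay.
      At bay: go right to fir.
        fir is a leaf — visit fir.
    Visit cedar.
    At cedar: go right to lily.
      At lily: go left to tulip.
        At tulip: go left to ash.
          ash is a leaf — visit ash.
        Visit tulip.
        At tulip: no right child.
      Visit lily.
      At lily: no right child.
Full in-order sequence: elm, plum, mint, ivy, bay, fir, cedar, ash, tulip, lily.

ivy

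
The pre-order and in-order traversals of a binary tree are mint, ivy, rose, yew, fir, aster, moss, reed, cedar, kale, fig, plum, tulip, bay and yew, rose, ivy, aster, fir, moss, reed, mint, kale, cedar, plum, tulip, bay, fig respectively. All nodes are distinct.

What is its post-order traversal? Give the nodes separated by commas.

yew, rose, aster, reed, moss, fir, ivy, kale, bay, tulip, plum, fig, cedar, mint

The first element of pre-order is the root; it splits in-order into left and right subtrees.
Root mint: left subtree has 7 nodes {yew, rose, ivy, aster, fir, moss, reed}, right has 6 {kale, cedar, plum, tulip, bay, fig}.
  Root ivy: left subtree has 2 nodes {yew, rose}, right has 4 {aster, fir, moss, reed}.
    Root rose: left subtree has 1 node {yew}, right has 0 { }.
    Root fir: left subtree has 1 node {aster}, right has 2 {moss, reed}.
      Root moss: left subtree has 0 nodes { }, right has 1 {reed}.
  Root cedar: left subtree has 1 node {kale}, right has 4 {plum, tulip, bay, fig}.
    Root fig: left subtree has 3 nodes {plum, tulip, bay}, right has 0 { }.
      Root plum: left subtree has 0 nodes { }, right has 2 {tulip, bay}.
        Root tulip: left subtree has 0 nodes { }, right has 1 {bay}.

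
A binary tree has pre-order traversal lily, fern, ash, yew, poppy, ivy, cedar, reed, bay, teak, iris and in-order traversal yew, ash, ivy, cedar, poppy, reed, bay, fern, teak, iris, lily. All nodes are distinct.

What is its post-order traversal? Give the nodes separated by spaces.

yew cedar ivy bay reed poppy ash iris teak fern lily

The first element of pre-order is the root; it splits in-order into left and right subtrees.
Root lily: left subtree has 10 nodes {yew, ash, ivy, cedar, poppy, reed, bay, fern, teak, iris}, right has 0 { }.
  Root fern: left subtree has 7 nodes {yew, ash, ivy, cedar, poppy, reed, bay}, right has 2 {teak, iris}.
    Root ash: left subtree has 1 node {yew}, right has 5 {ivy, cedar, poppy, reed, bay}.
      Root poppy: left subtree has 2 nodes {ivy, cedar}, right has 2 {reed, bay}.
        Root ivy: left subtree has 0 nodes { }, right has 1 {cedar}.
        Root reed: left subtree has 0 nodes { }, right has 1 {bay}.
    Root teak: left subtree has 0 nodes { }, right has 1 {iris}.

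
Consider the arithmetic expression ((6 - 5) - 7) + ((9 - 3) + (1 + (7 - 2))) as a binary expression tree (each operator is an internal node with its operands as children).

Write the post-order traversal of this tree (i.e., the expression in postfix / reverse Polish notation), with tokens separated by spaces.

Post-order on an expression tree gives postfix notation: for each operator, emit left operand, right operand, then the operator.

6 5 - 7 - 9 3 - 1 7 2 - + + +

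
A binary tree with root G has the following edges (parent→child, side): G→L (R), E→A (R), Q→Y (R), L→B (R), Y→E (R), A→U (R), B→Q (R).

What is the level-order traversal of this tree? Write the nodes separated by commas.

Level-order visits nodes level by level from the root, left to right within each level.
Level 0: G
Level 1: L
Level 2: B
Level 3: Q
Level 4: Y
Level 5: E
Level 6: A
Level 7: U

G, L, B, Q, Y, E, A, U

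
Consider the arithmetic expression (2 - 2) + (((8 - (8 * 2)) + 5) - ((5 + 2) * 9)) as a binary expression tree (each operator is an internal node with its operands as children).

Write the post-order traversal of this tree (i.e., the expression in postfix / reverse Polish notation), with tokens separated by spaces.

Post-order on an expression tree gives postfix notation: for each operator, emit left operand, right operand, then the operator.

2 2 - 8 8 2 * - 5 + 5 2 + 9 * - +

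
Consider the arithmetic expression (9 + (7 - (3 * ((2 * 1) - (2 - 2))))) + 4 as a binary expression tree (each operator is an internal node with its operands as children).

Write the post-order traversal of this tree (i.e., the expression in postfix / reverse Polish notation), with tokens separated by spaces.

9 7 3 2 1 * 2 2 - - * - + 4 +

Post-order on an expression tree gives postfix notation: for each operator, emit left operand, right operand, then the operator.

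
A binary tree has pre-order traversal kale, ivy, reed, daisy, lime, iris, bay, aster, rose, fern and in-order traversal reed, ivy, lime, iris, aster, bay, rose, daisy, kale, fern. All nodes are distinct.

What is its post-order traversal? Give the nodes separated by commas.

reed, aster, rose, bay, iris, lime, daisy, ivy, fern, kale

The first element of pre-order is the root; it splits in-order into left and right subtrees.
Root kale: left subtree has 8 nodes {reed, ivy, lime, iris, aster, bay, rose, daisy}, right has 1 {fern}.
  Root ivy: left subtree has 1 node {reed}, right has 6 {lime, iris, aster, bay, rose, daisy}.
    Root daisy: left subtree has 5 nodes {lime, iris, aster, bay, rose}, right has 0 { }.
      Root lime: left subtree has 0 nodes { }, right has 4 {iris, aster, bay, rose}.
        Root iris: left subtree has 0 nodes { }, right has 3 {aster, bay, rose}.
          Root bay: left subtree has 1 node {aster}, right has 1 {rose}.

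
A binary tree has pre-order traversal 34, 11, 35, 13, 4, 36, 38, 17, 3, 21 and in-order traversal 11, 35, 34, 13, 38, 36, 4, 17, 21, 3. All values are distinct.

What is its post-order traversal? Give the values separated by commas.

35, 11, 38, 36, 21, 3, 17, 4, 13, 34

The first element of pre-order is the root; it splits in-order into left and right subtrees.
Root 34: left subtree has 2 nodes {11, 35}, right has 7 {13, 38, 36, 4, 17, 21, 3}.
  Root 11: left subtree has 0 nodes { }, right has 1 {35}.
  Root 13: left subtree has 0 nodes { }, right has 6 {38, 36, 4, 17, 21, 3}.
    Root 4: left subtree has 2 nodes {38, 36}, right has 3 {17, 21, 3}.
      Root 36: left subtree has 1 node {38}, right has 0 { }.
      Root 17: left subtree has 0 nodes { }, right has 2 {21, 3}.
        Root 3: left subtree has 1 node {21}, right has 0 { }.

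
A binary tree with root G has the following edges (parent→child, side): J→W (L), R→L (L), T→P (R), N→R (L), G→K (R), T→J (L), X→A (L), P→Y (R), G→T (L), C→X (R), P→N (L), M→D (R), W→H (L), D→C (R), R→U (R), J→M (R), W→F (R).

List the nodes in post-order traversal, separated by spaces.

H F W A X C D M J L U R N Y P T K G

Post-order visits the left subtree, then the right subtree, then the node.
At G: go left to T.
  At T: go left to J.
    At J: go left to W.
      At W: go left to H.
        H is a leaf — visit H.
      At W: go right to F.
        F is a leaf — visit F.
      Visit W.
    At J: go right to M.
      At M: no left child.
      At M: go right to D.
        At D: no left child.
        At D: go right to C.
          At C: no left child.
          At C: go right to X.
            At X: go left to A.
              A is a leaf — visit A.
            At X: no right child.
            Visit X.
          Visit C.
        Visit D.
      Visit M.
    Visit J.
  At T: go right to P.
    At P: go left to N.
      At N: go left to R.
        At R: go left to L.
          L is a leaf — visit L.
        At R: go right to U.
          U is a leaf — visit U.
        Visit R.
      At N: no right child.
      Visit N.
    At P: go right to Y.
      Y is a leaf — visit Y.
    Visit P.
  Visit T.
At G: go right to K.
  K is a leaf — visit K.
Visit G.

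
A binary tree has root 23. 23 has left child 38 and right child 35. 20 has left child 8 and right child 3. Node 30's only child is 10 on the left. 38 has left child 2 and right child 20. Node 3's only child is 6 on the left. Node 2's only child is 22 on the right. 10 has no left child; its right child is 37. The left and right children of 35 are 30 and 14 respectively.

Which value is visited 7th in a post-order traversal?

38

Post-order visits the left subtree, then the right subtree, then the node.
At 23: go left to 38.
  At 38: go left to 2.
    At 2: no left child.
    At 2: go right to 22.
      22 is a leaf — visit 22.
    Visit 2.
  At 38: go right to 20.
    At 20: go left to 8.
      8 is a leaf — visit 8.
    At 20: go right to 3.
      At 3: go left to 6.
        6 is a leaf — visit 6.
      At 3: no right child.
      Visit 3.
    Visit 20.
  Visit 38.
At 23: go right to 35.
  At 35: go left to 30.
    At 30: go left to 10.
      At 10: no left child.
      At 10: go right to 37.
        37 is a leaf — visit 37.
      Visit 10.
    At 30: no right child.
    Visit 30.
  At 35: go right to 14.
    14 is a leaf — visit 14.
  Visit 35.
Visit 23.
Full post-order sequence: 22, 2, 8, 6, 3, 20, 38, 37, 10, 30, 14, 35, 23.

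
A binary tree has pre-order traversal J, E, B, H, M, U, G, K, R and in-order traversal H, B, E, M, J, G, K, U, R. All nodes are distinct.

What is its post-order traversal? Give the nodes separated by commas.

H, B, M, E, K, G, R, U, J

The first element of pre-order is the root; it splits in-order into left and right subtrees.
Root J: left subtree has 4 nodes {H, B, E, M}, right has 4 {G, K, U, R}.
  Root E: left subtree has 2 nodes {H, B}, right has 1 {M}.
    Root B: left subtree has 1 node {H}, right has 0 { }.
  Root U: left subtree has 2 nodes {G, K}, right has 1 {R}.
    Root G: left subtree has 0 nodes { }, right has 1 {K}.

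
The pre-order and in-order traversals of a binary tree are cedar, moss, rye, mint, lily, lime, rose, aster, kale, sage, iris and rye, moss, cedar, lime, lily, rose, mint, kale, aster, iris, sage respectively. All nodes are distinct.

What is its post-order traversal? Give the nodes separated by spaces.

The first element of pre-order is the root; it splits in-order into left and right subtrees.
Root cedar: left subtree has 2 nodes {rye, moss}, right has 8 {lime, lily, rose, mint, kale, aster, iris, sage}.
  Root moss: left subtree has 1 node {rye}, right has 0 { }.
  Root mint: left subtree has 3 nodes {lime, lily, rose}, right has 4 {kale, aster, iris, sage}.
    Root lily: left subtree has 1 node {lime}, right has 1 {rose}.
    Root aster: left subtree has 1 node {kale}, right has 2 {iris, sage}.
      Root sage: left subtree has 1 node {iris}, right has 0 { }.

rye moss lime rose lily kale iris sage aster mint cedar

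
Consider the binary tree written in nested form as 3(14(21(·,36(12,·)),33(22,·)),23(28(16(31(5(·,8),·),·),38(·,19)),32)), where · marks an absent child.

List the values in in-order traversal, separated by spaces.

21 12 36 14 22 33 3 5 8 31 16 28 38 19 23 32

In-order visits the left subtree, then the node, then the right subtree.
At 3: go left to 14.
  At 14: go left to 21.
    At 21: no left child.
    Visit 21.
    At 21: go right to 36.
      At 36: go left to 12.
        12 is a leaf — visit 12.
      Visit 36.
      At 36: no right child.
  Visit 14.
  At 14: go right to 33.
    At 33: go left to 22.
      22 is a leaf — visit 22.
    Visit 33.
    At 33: no right child.
Visit 3.
At 3: go right to 23.
  At 23: go left to 28.
    At 28: go left to 16.
      At 16: go left to 31.
        At 31: go left to 5.
          At 5: no left child.
          Visit 5.
          At 5: go right to 8.
            8 is a leaf — visit 8.
        Visit 31.
        At 31: no right child.
      Visit 16.
      At 16: no right child.
    Visit 28.
    At 28: go right to 38.
      At 38: no left child.
      Visit 38.
      At 38: go right to 19.
        19 is a leaf — visit 19.
  Visit 23.
  At 23: go right to 32.
    32 is a leaf — visit 32.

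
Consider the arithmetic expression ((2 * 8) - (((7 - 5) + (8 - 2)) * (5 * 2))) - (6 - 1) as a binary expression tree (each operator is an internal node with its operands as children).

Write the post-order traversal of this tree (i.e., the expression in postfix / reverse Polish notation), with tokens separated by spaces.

Post-order on an expression tree gives postfix notation: for each operator, emit left operand, right operand, then the operator.

2 8 * 7 5 - 8 2 - + 5 2 * * - 6 1 - -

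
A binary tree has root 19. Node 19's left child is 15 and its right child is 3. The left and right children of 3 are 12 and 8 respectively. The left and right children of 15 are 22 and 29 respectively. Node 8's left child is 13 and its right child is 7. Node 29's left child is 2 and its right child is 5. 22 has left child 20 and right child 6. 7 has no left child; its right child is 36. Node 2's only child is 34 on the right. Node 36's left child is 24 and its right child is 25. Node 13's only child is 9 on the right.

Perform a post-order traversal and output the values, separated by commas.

Post-order visits the left subtree, then the right subtree, then the node.
At 19: go left to 15.
  At 15: go left to 22.
    At 22: go left to 20.
      20 is a leaf — visit 20.
    At 22: go right to 6.
      6 is a leaf — visit 6.
    Visit 22.
  At 15: go right to 29.
    At 29: go left to 2.
      At 2: no left child.
      At 2: go right to 34.
        34 is a leaf — visit 34.
      Visit 2.
    At 29: go right to 5.
      5 is a leaf — visit 5.
    Visit 29.
  Visit 15.
At 19: go right to 3.
  At 3: go left to 12.
    12 is a leaf — visit 12.
  At 3: go right to 8.
    At 8: go left to 13.
      At 13: no left child.
      At 13: go right to 9.
        9 is a leaf — visit 9.
      Visit 13.
    At 8: go right to 7.
      At 7: no left child.
      At 7: go right to 36.
        At 36: go left to 24.
          24 is a leaf — visit 24.
        At 36: go right to 25.
          25 is a leaf — visit 25.
        Visit 36.
      Visit 7.
    Visit 8.
  Visit 3.
Visit 19.

20, 6, 22, 34, 2, 5, 29, 15, 12, 9, 13, 24, 25, 36, 7, 8, 3, 19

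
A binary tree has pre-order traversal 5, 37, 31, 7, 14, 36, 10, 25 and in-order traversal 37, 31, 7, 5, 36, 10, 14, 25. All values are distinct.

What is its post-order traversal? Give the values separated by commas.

7, 31, 37, 10, 36, 25, 14, 5

The first element of pre-order is the root; it splits in-order into left and right subtrees.
Root 5: left subtree has 3 nodes {37, 31, 7}, right has 4 {36, 10, 14, 25}.
  Root 37: left subtree has 0 nodes { }, right has 2 {31, 7}.
    Root 31: left subtree has 0 nodes { }, right has 1 {7}.
  Root 14: left subtree has 2 nodes {36, 10}, right has 1 {25}.
    Root 36: left subtree has 0 nodes { }, right has 1 {10}.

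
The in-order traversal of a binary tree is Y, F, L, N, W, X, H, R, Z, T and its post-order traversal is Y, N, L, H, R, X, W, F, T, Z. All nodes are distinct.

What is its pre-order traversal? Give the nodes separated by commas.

Z, F, Y, W, L, N, X, R, H, T

The last element of post-order is the root; it splits in-order into left and right subtrees.
Root Z: left subtree has 8 nodes {Y, F, L, N, W, X, H, R}, right has 1 {T}.
  Root F: left subtree has 1 node {Y}, right has 6 {L, N, W, X, H, R}.
    Root W: left subtree has 2 nodes {L, N}, right has 3 {X, H, R}.
      Root L: left subtree has 0 nodes { }, right has 1 {N}.
      Root X: left subtree has 0 nodes { }, right has 2 {H, R}.
        Root R: left subtree has 1 node {H}, right has 0 { }.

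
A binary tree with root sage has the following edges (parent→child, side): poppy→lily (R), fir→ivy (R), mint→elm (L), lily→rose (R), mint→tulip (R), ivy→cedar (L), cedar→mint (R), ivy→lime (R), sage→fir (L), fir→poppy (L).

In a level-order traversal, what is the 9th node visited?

Level-order visits nodes level by level from the root, left to right within each level.
Level 0: sage
Level 1: fir
Level 2: poppy, ivy
Level 3: lily, cedar, lime
Level 4: rose, mint
Level 5: elm, tulip
Full level-order sequence: sage, fir, poppy, ivy, lily, cedar, lime, rose, mint, elm, tulip.

mint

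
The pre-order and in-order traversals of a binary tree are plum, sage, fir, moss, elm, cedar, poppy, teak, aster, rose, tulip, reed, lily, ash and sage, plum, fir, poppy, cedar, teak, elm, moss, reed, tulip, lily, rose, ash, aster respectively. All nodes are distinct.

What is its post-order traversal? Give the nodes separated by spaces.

sage poppy teak cedar elm reed lily tulip ash rose aster moss fir plum

The first element of pre-order is the root; it splits in-order into left and right subtrees.
Root plum: left subtree has 1 node {sage}, right has 12 {fir, poppy, cedar, teak, elm, moss, reed, tulip, lily, rose, ash, aster}.
  Root fir: left subtree has 0 nodes { }, right has 11 {poppy, cedar, teak, elm, moss, reed, tulip, lily, rose, ash, aster}.
    Root moss: left subtree has 4 nodes {poppy, cedar, teak, elm}, right has 6 {reed, tulip, lily, rose, ash, aster}.
      Root elm: left subtree has 3 nodes {poppy, cedar, teak}, right has 0 { }.
        Root cedar: left subtree has 1 node {poppy}, right has 1 {teak}.
      Root aster: left subtree has 5 nodes {reed, tulip, lily, rose, ash}, right has 0 { }.
        Root rose: left subtree has 3 nodes {reed, tulip, lily}, right has 1 {ash}.
          Root tulip: left subtree has 1 node {reed}, right has 1 {lily}.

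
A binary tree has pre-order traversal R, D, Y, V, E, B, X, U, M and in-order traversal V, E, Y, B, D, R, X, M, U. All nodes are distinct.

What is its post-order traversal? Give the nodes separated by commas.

The first element of pre-order is the root; it splits in-order into left and right subtrees.
Root R: left subtree has 5 nodes {V, E, Y, B, D}, right has 3 {X, M, U}.
  Root D: left subtree has 4 nodes {V, E, Y, B}, right has 0 { }.
    Root Y: left subtree has 2 nodes {V, E}, right has 1 {B}.
      Root V: left subtree has 0 nodes { }, right has 1 {E}.
  Root X: left subtree has 0 nodes { }, right has 2 {M, U}.
    Root U: left subtree has 1 node {M}, right has 0 { }.

E, V, B, Y, D, M, U, X, R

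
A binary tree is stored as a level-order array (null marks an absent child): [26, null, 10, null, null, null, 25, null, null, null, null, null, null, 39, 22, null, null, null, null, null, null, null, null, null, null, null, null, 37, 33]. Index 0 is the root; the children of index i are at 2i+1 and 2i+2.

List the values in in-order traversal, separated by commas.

26, 10, 37, 39, 33, 25, 22

In-order visits the left subtree, then the node, then the right subtree.
At 26: no left child.
Visit 26.
At 26: go right to 10.
  At 10: no left child.
  Visit 10.
  At 10: go right to 25.
    At 25: go left to 39.
      At 39: go left to 37.
        37 is a leaf — visit 37.
      Visit 39.
      At 39: go right to 33.
        33 is a leaf — visit 33.
    Visit 25.
    At 25: go right to 22.
      22 is a leaf — visit 22.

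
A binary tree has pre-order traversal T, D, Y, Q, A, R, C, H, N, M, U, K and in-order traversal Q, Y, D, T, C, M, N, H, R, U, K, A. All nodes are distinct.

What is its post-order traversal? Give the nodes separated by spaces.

The first element of pre-order is the root; it splits in-order into left and right subtrees.
Root T: left subtree has 3 nodes {Q, Y, D}, right has 8 {C, M, N, H, R, U, K, A}.
  Root D: left subtree has 2 nodes {Q, Y}, right has 0 { }.
    Root Y: left subtree has 1 node {Q}, right has 0 { }.
  Root A: left subtree has 7 nodes {C, M, N, H, R, U, K}, right has 0 { }.
    Root R: left subtree has 4 nodes {C, M, N, H}, right has 2 {U, K}.
      Root C: left subtree has 0 nodes { }, right has 3 {M, N, H}.
        Root H: left subtree has 2 nodes {M, N}, right has 0 { }.
          Root N: left subtree has 1 node {M}, right has 0 { }.
      Root U: left subtree has 0 nodes { }, right has 1 {K}.

Q Y D M N H C K U R A T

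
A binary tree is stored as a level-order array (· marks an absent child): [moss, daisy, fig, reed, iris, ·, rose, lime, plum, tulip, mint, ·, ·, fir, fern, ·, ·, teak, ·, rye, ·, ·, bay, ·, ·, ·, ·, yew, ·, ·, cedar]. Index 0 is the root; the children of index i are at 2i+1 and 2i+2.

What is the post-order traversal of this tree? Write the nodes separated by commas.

Post-order visits the left subtree, then the right subtree, then the node.
At moss: go left to daisy.
  At daisy: go left to reed.
    At reed: go left to lime.
      lime is a leaf — visit lime.
    At reed: go right to plum.
      At plum: go left to teak.
        teak is a leaf — visit teak.
      At plum: no right child.
      Visit plum.
    Visit reed.
  At daisy: go right to iris.
    At iris: go left to tulip.
      At tulip: go left to rye.
        rye is a leaf — visit rye.
      At tulip: no right child.
      Visit tulip.
    At iris: go right to mint.
      At mint: no left child.
      At mint: go right to bay.
        bay is a leaf — visit bay.
      Visit mint.
    Visit iris.
  Visit daisy.
At moss: go right to fig.
  At fig: no left child.
  At fig: go right to rose.
    At rose: go left to fir.
      At fir: go left to yew.
        yew is a leaf — visit yew.
      At fir: no right child.
      Visit fir.
    At rose: go right to fern.
      At fern: no left child.
      At fern: go right to cedar.
        cedar is a leaf — visit cedar.
      Visit fern.
    Visit rose.
  Visit fig.
Visit moss.

lime, teak, plum, reed, rye, tulip, bay, mint, iris, daisy, yew, fir, cedar, fern, rose, fig, moss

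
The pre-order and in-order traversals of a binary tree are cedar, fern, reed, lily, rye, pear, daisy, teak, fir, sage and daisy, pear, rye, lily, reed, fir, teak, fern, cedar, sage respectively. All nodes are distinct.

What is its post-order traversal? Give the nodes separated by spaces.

daisy pear rye lily fir teak reed fern sage cedar

The first element of pre-order is the root; it splits in-order into left and right subtrees.
Root cedar: left subtree has 8 nodes {daisy, pear, rye, lily, reed, fir, teak, fern}, right has 1 {sage}.
  Root fern: left subtree has 7 nodes {daisy, pear, rye, lily, reed, fir, teak}, right has 0 { }.
    Root reed: left subtree has 4 nodes {daisy, pear, rye, lily}, right has 2 {fir, teak}.
      Root lily: left subtree has 3 nodes {daisy, pear, rye}, right has 0 { }.
        Root rye: left subtree has 2 nodes {daisy, pear}, right has 0 { }.
          Root pear: left subtree has 1 node {daisy}, right has 0 { }.
      Root teak: left subtree has 1 node {fir}, right has 0 { }.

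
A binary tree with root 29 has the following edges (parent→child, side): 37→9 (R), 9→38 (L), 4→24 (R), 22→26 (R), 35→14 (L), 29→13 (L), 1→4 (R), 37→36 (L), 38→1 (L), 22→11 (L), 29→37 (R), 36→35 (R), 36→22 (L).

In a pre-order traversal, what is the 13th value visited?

4

Pre-order visits the node, then its left subtree, then its right subtree.
Visit 29.
At 29: go left to 13.
  13 is a leaf — visit 13.
At 29: go right to 37.
  Visit 37.
  At 37: go left to 36.
    Visit 36.
    At 36: go left to 22.
      Visit 22.
      At 22: go left to 11.
        11 is a leaf — visit 11.
      At 22: go right to 26.
        26 is a leaf — visit 26.
    At 36: go right to 35.
      Visit 35.
      At 35: go left to 14.
        14 is a leaf — visit 14.
      At 35: no right child.
  At 37: go right to 9.
    Visit 9.
    At 9: go left to 38.
      Visit 38.
      At 38: go left to 1.
        Visit 1.
        At 1: no left child.
        At 1: go right to 4.
          Visit 4.
          At 4: no left child.
          At 4: go right to 24.
            24 is a leaf — visit 24.
      At 38: no right child.
    At 9: no right child.
Full pre-order sequence: 29, 13, 37, 36, 22, 11, 26, 35, 14, 9, 38, 1, 4, 24.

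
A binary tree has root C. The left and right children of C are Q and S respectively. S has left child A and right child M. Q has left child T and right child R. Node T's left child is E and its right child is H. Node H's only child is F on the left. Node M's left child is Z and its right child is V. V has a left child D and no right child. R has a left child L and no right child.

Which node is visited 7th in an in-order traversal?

R

In-order visits the left subtree, then the node, then the right subtree.
At C: go left to Q.
  At Q: go left to T.
    At T: go left to E.
      E is a leaf — visit E.
    Visit T.
    At T: go right to H.
      At H: go left to F.
        F is a leaf — visit F.
      Visit H.
      At H: no right child.
  Visit Q.
  At Q: go right to R.
    At R: go left to L.
      L is a leaf — visit L.
    Visit R.
    At R: no right child.
Visit C.
At C: go right to S.
  At S: go left to A.
    A is a leaf — visit A.
  Visit S.
  At S: go right to M.
    At M: go left to Z.
      Z is a leaf — visit Z.
    Visit M.
    At M: go right to V.
      At V: go left to D.
        D is a leaf — visit D.
      Visit V.
      At V: no right child.
Full in-order sequence: E, T, F, H, Q, L, R, C, A, S, Z, M, D, V.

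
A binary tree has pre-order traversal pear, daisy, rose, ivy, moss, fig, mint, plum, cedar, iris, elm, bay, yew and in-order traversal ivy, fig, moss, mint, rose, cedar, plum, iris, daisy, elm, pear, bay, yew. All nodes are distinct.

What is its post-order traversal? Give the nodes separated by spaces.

fig mint moss ivy cedar iris plum rose elm daisy yew bay pear

The first element of pre-order is the root; it splits in-order into left and right subtrees.
Root pear: left subtree has 10 nodes {ivy, fig, moss, mint, rose, cedar, plum, iris, daisy, elm}, right has 2 {bay, yew}.
  Root daisy: left subtree has 8 nodes {ivy, fig, moss, mint, rose, cedar, plum, iris}, right has 1 {elm}.
    Root rose: left subtree has 4 nodes {ivy, fig, moss, mint}, right has 3 {cedar, plum, iris}.
      Root ivy: left subtree has 0 nodes { }, right has 3 {fig, moss, mint}.
        Root moss: left subtree has 1 node {fig}, right has 1 {mint}.
      Root plum: left subtree has 1 node {cedar}, right has 1 {iris}.
  Root bay: left subtree has 0 nodes { }, right has 1 {yew}.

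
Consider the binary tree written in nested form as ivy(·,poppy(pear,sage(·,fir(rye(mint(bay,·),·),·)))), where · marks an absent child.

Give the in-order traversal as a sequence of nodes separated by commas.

In-order visits the left subtree, then the node, then the right subtree.
At ivy: no left child.
Visit ivy.
At ivy: go right to poppy.
  At poppy: go left to pear.
    pear is a leaf — visit pear.
  Visit poppy.
  At poppy: go right to sage.
    At sage: no left child.
    Visit sage.
    At sage: go right to fir.
      At fir: go left to rye.
        At rye: go left to mint.
          At mint: go left to bay.
            bay is a leaf — visit bay.
          Visit mint.
          At mint: no right child.
        Visit rye.
        At rye: no right child.
      Visit fir.
      At fir: no right child.

ivy, pear, poppy, sage, bay, mint, rye, fir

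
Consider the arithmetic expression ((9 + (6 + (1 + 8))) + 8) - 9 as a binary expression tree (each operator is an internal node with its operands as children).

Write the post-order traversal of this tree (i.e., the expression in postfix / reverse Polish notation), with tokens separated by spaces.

Post-order on an expression tree gives postfix notation: for each operator, emit left operand, right operand, then the operator.

9 6 1 8 + + + 8 + 9 -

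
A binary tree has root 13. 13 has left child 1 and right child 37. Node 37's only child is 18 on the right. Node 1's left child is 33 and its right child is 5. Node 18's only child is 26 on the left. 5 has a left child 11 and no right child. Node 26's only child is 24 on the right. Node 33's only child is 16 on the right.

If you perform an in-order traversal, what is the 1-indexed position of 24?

In-order visits the left subtree, then the node, then the right subtree.
At 13: go left to 1.
  At 1: go left to 33.
    At 33: no left child.
    Visit 33.
    At 33: go right to 16.
      16 is a leaf — visit 16.
  Visit 1.
  At 1: go right to 5.
    At 5: go left to 11.
      11 is a leaf — visit 11.
    Visit 5.
    At 5: no right child.
Visit 13.
At 13: go right to 37.
  At 37: no left child.
  Visit 37.
  At 37: go right to 18.
    At 18: go left to 26.
      At 26: no left child.
      Visit 26.
      At 26: go right to 24.
        24 is a leaf — visit 24.
    Visit 18.
    At 18: no right child.
Full in-order sequence: 33, 16, 1, 11, 5, 13, 37, 26, 24, 18.

9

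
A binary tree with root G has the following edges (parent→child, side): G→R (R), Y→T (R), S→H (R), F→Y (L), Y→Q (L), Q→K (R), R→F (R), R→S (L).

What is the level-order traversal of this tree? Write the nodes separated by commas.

Level-order visits nodes level by level from the root, left to right within each level.
Level 0: G
Level 1: R
Level 2: S, F
Level 3: H, Y
Level 4: Q, T
Level 5: K

G, R, S, F, H, Y, Q, T, K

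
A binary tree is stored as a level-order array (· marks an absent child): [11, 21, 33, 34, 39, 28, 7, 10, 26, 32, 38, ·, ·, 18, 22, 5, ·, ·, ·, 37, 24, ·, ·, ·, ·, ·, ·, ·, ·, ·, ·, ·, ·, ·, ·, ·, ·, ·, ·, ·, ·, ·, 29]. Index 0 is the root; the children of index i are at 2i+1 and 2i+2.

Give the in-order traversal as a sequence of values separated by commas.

In-order visits the left subtree, then the node, then the right subtree.
At 11: go left to 21.
  At 21: go left to 34.
    At 34: go left to 10.
      At 10: go left to 5.
        5 is a leaf — visit 5.
      Visit 10.
      At 10: no right child.
    Visit 34.
    At 34: go right to 26.
      26 is a leaf — visit 26.
  Visit 21.
  At 21: go right to 39.
    At 39: go left to 32.
      At 32: go left to 37.
        37 is a leaf — visit 37.
      Visit 32.
      At 32: go right to 24.
        At 24: no left child.
        Visit 24.
        At 24: go right to 29.
          29 is a leaf — visit 29.
    Visit 39.
    At 39: go right to 38.
      38 is a leaf — visit 38.
Visit 11.
At 11: go right to 33.
  At 33: go left to 28.
    28 is a leaf — visit 28.
  Visit 33.
  At 33: go right to 7.
    At 7: go left to 18.
      18 is a leaf — visit 18.
    Visit 7.
    At 7: go right to 22.
      22 is a leaf — visit 22.

5, 10, 34, 26, 21, 37, 32, 24, 29, 39, 38, 11, 28, 33, 18, 7, 22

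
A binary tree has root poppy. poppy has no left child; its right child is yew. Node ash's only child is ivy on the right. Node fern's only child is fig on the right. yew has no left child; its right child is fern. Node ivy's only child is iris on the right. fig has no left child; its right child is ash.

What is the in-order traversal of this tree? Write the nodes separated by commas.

In-order visits the left subtree, then the node, then the right subtree.
At poppy: no left child.
Visit poppy.
At poppy: go right to yew.
  At yew: no left child.
  Visit yew.
  At yew: go right to fern.
    At fern: no left child.
    Visit fern.
    At fern: go right to fig.
      At fig: no left child.
      Visit fig.
      At fig: go right to ash.
        At ash: no left child.
        Visit ash.
        At ash: go right to ivy.
          At ivy: no left child.
          Visit ivy.
          At ivy: go right to iris.
            iris is a leaf — visit iris.

poppy, yew, fern, fig, ash, ivy, iris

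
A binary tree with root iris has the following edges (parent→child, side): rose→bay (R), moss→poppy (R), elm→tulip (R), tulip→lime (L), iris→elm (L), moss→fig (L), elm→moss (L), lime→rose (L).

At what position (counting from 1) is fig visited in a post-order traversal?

Post-order visits the left subtree, then the right subtree, then the node.
At iris: go left to elm.
  At elm: go left to moss.
    At moss: go left to fig.
      fig is a leaf — visit fig.
    At moss: go right to poppy.
      poppy is a leaf — visit poppy.
    Visit moss.
  At elm: go right to tulip.
    At tulip: go left to lime.
      At lime: go left to rose.
        At rose: no left child.
        At rose: go right to bay.
          bay is a leaf — visit bay.
        Visit rose.
      At lime: no right child.
      Visit lime.
    At tulip: no right child.
    Visit tulip.
  Visit elm.
At iris: no right child.
Visit iris.
Full post-order sequence: fig, poppy, moss, bay, rose, lime, tulip, elm, iris.

1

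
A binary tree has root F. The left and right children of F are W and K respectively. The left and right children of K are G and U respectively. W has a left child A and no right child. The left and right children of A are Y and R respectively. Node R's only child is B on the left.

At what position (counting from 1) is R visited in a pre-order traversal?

5

Pre-order visits the node, then its left subtree, then its right subtree.
Visit F.
At F: go left to W.
  Visit W.
  At W: go left to A.
    Visit A.
    At A: go left to Y.
      Y is a leaf — visit Y.
    At A: go right to R.
      Visit R.
      At R: go left to B.
        B is a leaf — visit B.
      At R: no right child.
  At W: no right child.
At F: go right to K.
  Visit K.
  At K: go left to G.
    G is a leaf — visit G.
  At K: go right to U.
    U is a leaf — visit U.
Full pre-order sequence: F, W, A, Y, R, B, K, G, U.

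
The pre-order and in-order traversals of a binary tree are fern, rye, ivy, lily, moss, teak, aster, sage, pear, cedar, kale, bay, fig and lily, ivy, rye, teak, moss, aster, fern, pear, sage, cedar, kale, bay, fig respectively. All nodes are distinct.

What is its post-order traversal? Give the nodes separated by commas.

lily, ivy, teak, aster, moss, rye, pear, fig, bay, kale, cedar, sage, fern

The first element of pre-order is the root; it splits in-order into left and right subtrees.
Root fern: left subtree has 6 nodes {lily, ivy, rye, teak, moss, aster}, right has 6 {pear, sage, cedar, kale, bay, fig}.
  Root rye: left subtree has 2 nodes {lily, ivy}, right has 3 {teak, moss, aster}.
    Root ivy: left subtree has 1 node {lily}, right has 0 { }.
    Root moss: left subtree has 1 node {teak}, right has 1 {aster}.
  Root sage: left subtree has 1 node {pear}, right has 4 {cedar, kale, bay, fig}.
    Root cedar: left subtree has 0 nodes { }, right has 3 {kale, bay, fig}.
      Root kale: left subtree has 0 nodes { }, right has 2 {bay, fig}.
        Root bay: left subtree has 0 nodes { }, right has 1 {fig}.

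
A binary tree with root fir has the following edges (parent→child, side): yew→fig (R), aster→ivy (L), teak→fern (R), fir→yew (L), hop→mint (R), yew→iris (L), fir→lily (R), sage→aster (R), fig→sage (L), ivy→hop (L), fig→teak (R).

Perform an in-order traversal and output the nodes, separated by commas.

iris, yew, sage, hop, mint, ivy, aster, fig, teak, fern, fir, lily

In-order visits the left subtree, then the node, then the right subtree.
At fir: go left to yew.
  At yew: go left to iris.
    iris is a leaf — visit iris.
  Visit yew.
  At yew: go right to fig.
    At fig: go left to sage.
      At sage: no left child.
      Visit sage.
      At sage: go right to aster.
        At aster: go left to ivy.
          At ivy: go left to hop.
            At hop: no left child.
            Visit hop.
            At hop: go right to mint.
              mint is a leaf — visit mint.
          Visit ivy.
          At ivy: no right child.
        Visit aster.
        At aster: no right child.
    Visit fig.
    At fig: go right to teak.
      At teak: no left child.
      Visit teak.
      At teak: go right to fern.
        fern is a leaf — visit fern.
Visit fir.
At fir: go right to lily.
  lily is a leaf — visit lily.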